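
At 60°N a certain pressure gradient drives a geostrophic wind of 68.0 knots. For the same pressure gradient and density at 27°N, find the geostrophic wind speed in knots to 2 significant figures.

130 knots

With the same pressure gradient and density, V_g ∝ 1/f ∝ 1/sin φ.
V₂ = V₁ · sin φ₁ / sin φ₂ = 68.0 × sin 60° / sin 27°
V₂ = 68.0 × 0.8660/0.4540 = 130 knots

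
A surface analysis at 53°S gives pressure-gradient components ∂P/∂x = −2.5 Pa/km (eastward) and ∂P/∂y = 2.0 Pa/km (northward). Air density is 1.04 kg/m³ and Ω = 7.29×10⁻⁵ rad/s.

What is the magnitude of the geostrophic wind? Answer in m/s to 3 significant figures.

26.4 m/s

Coriolis parameter at 53°S:
f = 2Ω sin φ = 2 × 7.29×10⁻⁵ × sin 53° = 1.16×10⁻⁴ s⁻¹
In the Southern Hemisphere f is negative: f = −1.16×10⁻⁴ s⁻¹.
Component geostrophic relations (x east, y north):
u_g = −(1/(fρ)) ∂P/∂y,  v_g = (1/(fρ)) ∂P/∂x
u_g = −(2.0×10⁻³)/(−1.16×10⁻⁴ × 1.04) = 16.5 m/s;  v_g = (−2.5×10⁻³)/(−1.16×10⁻⁴ × 1.04) = 20.6 m/s
|V_g| = √(u_g² + v_g²) = 26.4 m/s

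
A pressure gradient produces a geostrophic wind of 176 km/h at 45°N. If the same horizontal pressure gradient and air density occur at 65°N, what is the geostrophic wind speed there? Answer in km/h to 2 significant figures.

With the same pressure gradient and density, V_g ∝ 1/f ∝ 1/sin φ.
V₂ = V₁ · sin φ₁ / sin φ₂ = 176 × sin 45° / sin 65°
V₂ = 176 × 0.7071/0.9063 = 140 km/h

140 km/h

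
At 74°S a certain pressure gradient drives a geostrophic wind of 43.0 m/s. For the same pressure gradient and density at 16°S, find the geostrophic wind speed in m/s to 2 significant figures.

With the same pressure gradient and density, V_g ∝ 1/f ∝ 1/sin φ.
V₂ = V₁ · sin φ₁ / sin φ₂ = 43.0 × sin 74° / sin 16°
V₂ = 43.0 × 0.9613/0.2756 = 150 m/s

150 m/s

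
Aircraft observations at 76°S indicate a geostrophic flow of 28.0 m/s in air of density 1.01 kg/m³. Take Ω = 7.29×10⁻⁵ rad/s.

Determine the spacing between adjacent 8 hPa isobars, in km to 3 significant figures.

200 km

Coriolis parameter at 76°S:
f = 2Ω sin φ = 2 × 7.29×10⁻⁵ × sin 76° = 1.41×10⁻⁴ s⁻¹
Geostrophic balance rearranged: |∂P/∂n| = f ρ V_g
|∂P/∂n| = 1.41×10⁻⁴ × 1.01 × 28.0 = 4.00×10⁻³ Pa/m
Isobar spacing: Δn = ΔP/|∂P/∂n| = 800 Pa / 4.00×10⁻³ Pa/m = 199963 m ≈ 200 km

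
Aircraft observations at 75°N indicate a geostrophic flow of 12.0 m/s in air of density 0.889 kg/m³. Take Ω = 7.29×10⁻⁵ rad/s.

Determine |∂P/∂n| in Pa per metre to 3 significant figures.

1.50×10⁻³ Pa/m

Coriolis parameter at 75°N:
f = 2Ω sin φ = 2 × 7.29×10⁻⁵ × sin 75° = 1.41×10⁻⁴ s⁻¹
Geostrophic balance rearranged: |∂P/∂n| = f ρ V_g
|∂P/∂n| = 1.41×10⁻⁴ × 0.889 × 12.0 = 1.50×10⁻³ Pa/m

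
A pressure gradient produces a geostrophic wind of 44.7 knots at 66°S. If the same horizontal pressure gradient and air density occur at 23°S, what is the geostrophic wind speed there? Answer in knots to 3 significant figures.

105 knots

With the same pressure gradient and density, V_g ∝ 1/f ∝ 1/sin φ.
V₂ = V₁ · sin φ₁ / sin φ₂ = 44.7 × sin 66° / sin 23°
V₂ = 44.7 × 0.9135/0.3907 = 105 knots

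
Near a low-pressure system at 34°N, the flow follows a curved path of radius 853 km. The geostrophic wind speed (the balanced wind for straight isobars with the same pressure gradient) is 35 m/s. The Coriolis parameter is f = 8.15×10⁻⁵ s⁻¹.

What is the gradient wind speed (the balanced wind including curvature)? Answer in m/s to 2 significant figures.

26 m/s

Around a low, centrifugal force acts outward with Coriolis, so pressure-gradient force balances both:
(1/ρ)|∂P/∂n| = fV + V²/R  →  V² + fR·V − fR·V_g = 0
With fR = 8.15×10⁻⁵ × 853×10³ m = 69.5 m/s:
V = [−fR + √((fR)² + 4 fR V_g)]/2 = [−69.5 + √(69.5² + 4×69.5×35)]/2 = 25.6 m/s
Subgeostrophic (V < V_g = 35 m/s), as expected around a low.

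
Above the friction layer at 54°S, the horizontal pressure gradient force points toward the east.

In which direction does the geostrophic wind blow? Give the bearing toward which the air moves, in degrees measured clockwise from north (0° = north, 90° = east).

000°

The pressure-gradient force points toward the east (bearing 090°).
Geostrophic balance: in the Southern Hemisphere the Coriolis force deflects motion to the left, so the geostrophic wind blows 90° to the left of the pressure-gradient force (low pressure on the right).
Rotating 090° by 90° counterclockwise gives 000° — the wind blows toward the north.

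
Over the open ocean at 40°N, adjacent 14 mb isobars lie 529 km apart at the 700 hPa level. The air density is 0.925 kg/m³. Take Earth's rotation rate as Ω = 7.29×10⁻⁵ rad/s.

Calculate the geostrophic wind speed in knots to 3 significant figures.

59.3 knots

Coriolis parameter at 40°N:
f = 2Ω sin φ = 2 × 7.29×10⁻⁵ × sin 40° = 9.37×10⁻⁵ s⁻¹
Pressure gradient: |∂P/∂n| = 1400 Pa / 529000 m = 2.65×10⁻³ Pa/m
Geostrophic balance (pressure-gradient force = Coriolis force):
V_g = (1/(fρ)) |∂P/∂n| = 2.65×10⁻³ / (9.37×10⁻⁵ × 0.925) = 30.5 m/s
Converting: 30.5 m/s × 1.944 = 59.3 knots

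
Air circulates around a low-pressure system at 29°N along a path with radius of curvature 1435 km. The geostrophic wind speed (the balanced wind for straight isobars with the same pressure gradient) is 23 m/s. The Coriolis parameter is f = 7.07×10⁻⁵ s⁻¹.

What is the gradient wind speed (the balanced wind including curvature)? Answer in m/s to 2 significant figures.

Around a low, centrifugal force acts outward with Coriolis, so pressure-gradient force balances both:
(1/ρ)|∂P/∂n| = fV + V²/R  →  V² + fR·V − fR·V_g = 0
With fR = 7.07×10⁻⁵ × 1435×10³ m = 101 m/s:
V = [−fR + √((fR)² + 4 fR V_g)]/2 = [−101 + √(101² + 4×101×23)]/2 = 19.3 m/s
Subgeostrophic (V < V_g = 23 m/s), as expected around a low.

19 m/s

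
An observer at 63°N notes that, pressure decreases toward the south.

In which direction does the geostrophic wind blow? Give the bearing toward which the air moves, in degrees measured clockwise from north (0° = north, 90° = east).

The pressure-gradient force points toward the south (bearing 180°).
Geostrophic balance: in the Northern Hemisphere the Coriolis force deflects motion to the right, so the geostrophic wind blows 90° to the right of the pressure-gradient force (low pressure on the left).
Rotating 180° by 90° clockwise gives 270° — the wind blows toward the west.

270°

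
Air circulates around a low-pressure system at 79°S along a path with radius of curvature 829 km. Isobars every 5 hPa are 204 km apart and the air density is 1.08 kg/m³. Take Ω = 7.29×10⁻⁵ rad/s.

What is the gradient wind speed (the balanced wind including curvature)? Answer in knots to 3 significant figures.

Coriolis parameter at 79°S:
f = 2Ω sin φ = 2 × 7.29×10⁻⁵ × sin 79° = 1.43×10⁻⁴ s⁻¹
Pressure gradient: |∂P/∂n| = 500 Pa / 204000 m = 2.45×10⁻³ Pa/m
Geostrophic speed: V_g = |∂P/∂n|/(fρ) = 2.45×10⁻³/(1.43×10⁻⁴ × 1.08) = 15.9 m/s
Around a low, centrifugal force acts outward with Coriolis, so pressure-gradient force balances both:
(1/ρ)|∂P/∂n| = fV + V²/R  →  V² + fR·V − fR·V_g = 0
With fR = 1.43×10⁻⁴ × 829×10³ m = 119 m/s:
V = [−fR + √((fR)² + 4 fR V_g)]/2 = [−119 + √(119² + 4×119×15.9)]/2 = 14.2 m/s
Subgeostrophic (V < V_g = 15.9 m/s), as expected around a low.
Converting: 14.2 m/s × 1.944 = 27.5 knots

27.5 knots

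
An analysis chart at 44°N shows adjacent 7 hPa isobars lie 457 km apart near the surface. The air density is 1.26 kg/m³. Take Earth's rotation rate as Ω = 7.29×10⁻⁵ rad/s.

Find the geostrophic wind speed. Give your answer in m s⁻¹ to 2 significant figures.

Coriolis parameter at 44°N:
f = 2Ω sin φ = 2 × 7.29×10⁻⁵ × sin 44° = 1.01×10⁻⁴ s⁻¹
Pressure gradient: |∂P/∂n| = 700 Pa / 457000 m = 1.53×10⁻³ Pa/m
Geostrophic balance (pressure-gradient force = Coriolis force):
V_g = (1/(fρ)) |∂P/∂n| = 1.53×10⁻³ / (1.01×10⁻⁴ × 1.26) = 12.0 m/s

12 m s⁻¹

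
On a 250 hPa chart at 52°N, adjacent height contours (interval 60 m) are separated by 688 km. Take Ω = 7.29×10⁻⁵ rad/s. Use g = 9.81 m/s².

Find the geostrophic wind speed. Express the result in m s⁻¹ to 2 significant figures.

7.4 m s⁻¹

Coriolis parameter at 52°N:
f = 2Ω sin φ = 2 × 7.29×10⁻⁵ × sin 52° = 1.15×10⁻⁴ s⁻¹
Height gradient: |∂Z/∂n| = 60 m / 688000 m = 8.72×10⁻⁵
On a pressure surface, geostrophic balance gives V_g = (g/f)|∂Z/∂n|:
V_g = 9.81 × 8.72×10⁻⁵ / 1.15×10⁻⁴ = 7.45 m/s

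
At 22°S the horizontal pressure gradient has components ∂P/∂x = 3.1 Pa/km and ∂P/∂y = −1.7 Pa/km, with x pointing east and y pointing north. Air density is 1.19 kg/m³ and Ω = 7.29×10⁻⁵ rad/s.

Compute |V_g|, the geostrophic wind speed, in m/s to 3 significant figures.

Coriolis parameter at 22°S:
f = 2Ω sin φ = 2 × 7.29×10⁻⁵ × sin 22° = 5.46×10⁻⁵ s⁻¹
In the Southern Hemisphere f is negative: f = −5.46×10⁻⁵ s⁻¹.
Component geostrophic relations (x east, y north):
u_g = −(1/(fρ)) ∂P/∂y,  v_g = (1/(fρ)) ∂P/∂x
u_g = −(−1.7×10⁻³)/(−5.46×10⁻⁵ × 1.19) = −26.2 m/s;  v_g = (3.1×10⁻³)/(−5.46×10⁻⁵ × 1.19) = −47.7 m/s
|V_g| = √(u_g² + v_g²) = 54.4 m/s

54.4 m/s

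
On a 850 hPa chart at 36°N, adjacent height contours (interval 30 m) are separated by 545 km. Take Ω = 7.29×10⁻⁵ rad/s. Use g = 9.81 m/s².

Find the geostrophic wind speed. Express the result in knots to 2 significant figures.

12 knots

Coriolis parameter at 36°N:
f = 2Ω sin φ = 2 × 7.29×10⁻⁵ × sin 36° = 8.57×10⁻⁵ s⁻¹
Height gradient: |∂Z/∂n| = 30 m / 545000 m = 5.50×10⁻⁵
On a pressure surface, geostrophic balance gives V_g = (g/f)|∂Z/∂n|:
V_g = 9.81 × 5.50×10⁻⁵ / 8.57×10⁻⁵ = 6.30 m/s
Converting: 6.30 m/s × 1.944 = 12 knots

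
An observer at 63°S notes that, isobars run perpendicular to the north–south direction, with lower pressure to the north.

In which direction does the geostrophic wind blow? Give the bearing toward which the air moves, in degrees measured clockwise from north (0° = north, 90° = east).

The pressure-gradient force points toward the north (bearing 000°).
Geostrophic balance: in the Southern Hemisphere the Coriolis force deflects motion to the left, so the geostrophic wind blows 90° to the left of the pressure-gradient force (low pressure on the right).
Rotating 000° by 90° counterclockwise gives 270° — the wind blows toward the west.

270°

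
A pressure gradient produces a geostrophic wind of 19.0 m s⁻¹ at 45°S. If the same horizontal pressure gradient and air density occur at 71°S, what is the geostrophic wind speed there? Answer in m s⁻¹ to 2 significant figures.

With the same pressure gradient and density, V_g ∝ 1/f ∝ 1/sin φ.
V₂ = V₁ · sin φ₁ / sin φ₂ = 19.0 × sin 45° / sin 71°
V₂ = 19.0 × 0.7071/0.9455 = 14 m s⁻¹

14 m s⁻¹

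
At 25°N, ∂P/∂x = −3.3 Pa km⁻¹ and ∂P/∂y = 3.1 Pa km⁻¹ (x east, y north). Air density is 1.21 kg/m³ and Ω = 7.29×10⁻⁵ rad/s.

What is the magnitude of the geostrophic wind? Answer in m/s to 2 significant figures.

61 m/s

Coriolis parameter at 25°N:
f = 2Ω sin φ = 2 × 7.29×10⁻⁵ × sin 25° = 6.16×10⁻⁵ s⁻¹
Component geostrophic relations (x east, y north):
u_g = −(1/(fρ)) ∂P/∂y,  v_g = (1/(fρ)) ∂P/∂x
u_g = −(3.1×10⁻³)/(6.16×10⁻⁵ × 1.21) = −41.6 m/s;  v_g = (−3.3×10⁻³)/(6.16×10⁻⁵ × 1.21) = −44.3 m/s
|V_g| = √(u_g² + v_g²) = 60.7 m/s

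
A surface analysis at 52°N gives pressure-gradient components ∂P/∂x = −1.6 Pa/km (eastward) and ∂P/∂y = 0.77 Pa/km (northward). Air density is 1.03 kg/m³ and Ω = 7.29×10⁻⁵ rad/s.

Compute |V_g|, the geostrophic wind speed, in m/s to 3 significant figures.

Coriolis parameter at 52°N:
f = 2Ω sin φ = 2 × 7.29×10⁻⁵ × sin 52° = 1.15×10⁻⁴ s⁻¹
Component geostrophic relations (x east, y north):
u_g = −(1/(fρ)) ∂P/∂y,  v_g = (1/(fρ)) ∂P/∂x
u_g = −(0.77×10⁻³)/(1.15×10⁻⁴ × 1.03) = −6.51 m/s;  v_g = (−1.6×10⁻³)/(1.15×10⁻⁴ × 1.03) = −13.5 m/s
|V_g| = √(u_g² + v_g²) = 15.0 m/s

15.0 m/s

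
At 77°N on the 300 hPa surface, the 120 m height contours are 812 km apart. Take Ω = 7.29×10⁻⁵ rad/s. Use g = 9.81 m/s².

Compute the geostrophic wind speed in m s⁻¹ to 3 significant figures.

Coriolis parameter at 77°N:
f = 2Ω sin φ = 2 × 7.29×10⁻⁵ × sin 77° = 1.42×10⁻⁴ s⁻¹
Height gradient: |∂Z/∂n| = 120 m / 812000 m = 1.48×10⁻⁴
On a pressure surface, geostrophic balance gives V_g = (g/f)|∂Z/∂n|:
V_g = 9.81 × 1.48×10⁻⁴ / 1.42×10⁻⁴ = 10.2 m/s

10.2 m s⁻¹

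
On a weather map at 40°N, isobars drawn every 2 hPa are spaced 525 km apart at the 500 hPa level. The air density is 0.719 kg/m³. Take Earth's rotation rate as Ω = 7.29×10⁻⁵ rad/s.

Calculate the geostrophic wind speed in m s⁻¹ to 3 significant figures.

5.65 m s⁻¹

Coriolis parameter at 40°N:
f = 2Ω sin φ = 2 × 7.29×10⁻⁵ × sin 40° = 9.37×10⁻⁵ s⁻¹
Pressure gradient: |∂P/∂n| = 200 Pa / 525000 m = 3.81×10⁻⁴ Pa/m
Geostrophic balance (pressure-gradient force = Coriolis force):
V_g = (1/(fρ)) |∂P/∂n| = 3.81×10⁻⁴ / (9.37×10⁻⁵ × 0.719) = 5.65 m/s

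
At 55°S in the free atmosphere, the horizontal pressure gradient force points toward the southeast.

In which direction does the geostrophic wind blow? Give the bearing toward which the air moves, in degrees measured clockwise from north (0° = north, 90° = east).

045°

The pressure-gradient force points toward the southeast (bearing 135°).
Geostrophic balance: in the Southern Hemisphere the Coriolis force deflects motion to the left, so the geostrophic wind blows 90° to the left of the pressure-gradient force (low pressure on the right).
Rotating 135° by 90° counterclockwise gives 045° — the wind blows toward the northeast.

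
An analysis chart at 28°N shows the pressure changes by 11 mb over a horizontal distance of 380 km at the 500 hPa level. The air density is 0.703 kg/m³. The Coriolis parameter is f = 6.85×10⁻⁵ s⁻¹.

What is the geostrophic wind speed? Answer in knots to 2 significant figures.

120 knots

Pressure gradient: |∂P/∂n| = 1100 Pa / 380000 m = 2.89×10⁻³ Pa/m
Geostrophic balance (pressure-gradient force = Coriolis force):
V_g = (1/(fρ)) |∂P/∂n| = 2.89×10⁻³ / (6.85×10⁻⁵ × 0.703) = 60.1 m/s
Converting: 60.1 m/s × 1.944 = 120 knots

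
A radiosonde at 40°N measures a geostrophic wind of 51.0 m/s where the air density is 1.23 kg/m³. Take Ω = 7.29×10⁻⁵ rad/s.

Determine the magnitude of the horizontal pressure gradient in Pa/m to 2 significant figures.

Coriolis parameter at 40°N:
f = 2Ω sin φ = 2 × 7.29×10⁻⁵ × sin 40° = 9.37×10⁻⁵ s⁻¹
Geostrophic balance rearranged: |∂P/∂n| = f ρ V_g
|∂P/∂n| = 9.37×10⁻⁵ × 1.23 × 51.0 = 5.88×10⁻³ Pa/m

5.9×10⁻³ Pa/m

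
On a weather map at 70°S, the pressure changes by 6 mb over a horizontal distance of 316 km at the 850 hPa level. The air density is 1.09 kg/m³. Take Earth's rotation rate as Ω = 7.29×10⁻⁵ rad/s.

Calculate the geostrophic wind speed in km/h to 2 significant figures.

46 km/h

Coriolis parameter at 70°S:
f = 2Ω sin φ = 2 × 7.29×10⁻⁵ × sin 70° = 1.37×10⁻⁴ s⁻¹
Pressure gradient: |∂P/∂n| = 600 Pa / 316000 m = 1.90×10⁻³ Pa/m
Geostrophic balance (pressure-gradient force = Coriolis force):
V_g = (1/(fρ)) |∂P/∂n| = 1.90×10⁻³ / (1.37×10⁻⁴ × 1.09) = 12.7 m/s
Converting: 12.7 m/s × 3.6 = 46 km/h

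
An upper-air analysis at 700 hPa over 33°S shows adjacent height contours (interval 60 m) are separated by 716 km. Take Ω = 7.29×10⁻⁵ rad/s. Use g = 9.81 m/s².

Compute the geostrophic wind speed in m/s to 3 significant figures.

10.4 m/s

Coriolis parameter at 33°S:
f = 2Ω sin φ = 2 × 7.29×10⁻⁵ × sin 33° = 7.94×10⁻⁵ s⁻¹
Height gradient: |∂Z/∂n| = 60 m / 716000 m = 8.38×10⁻⁵
On a pressure surface, geostrophic balance gives V_g = (g/f)|∂Z/∂n|:
V_g = 9.81 × 8.38×10⁻⁵ / 7.94×10⁻⁵ = 10.4 m/s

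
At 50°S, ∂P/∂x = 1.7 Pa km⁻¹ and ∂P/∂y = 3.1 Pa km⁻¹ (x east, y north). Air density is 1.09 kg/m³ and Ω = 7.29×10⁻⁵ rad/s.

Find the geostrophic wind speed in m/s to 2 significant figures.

29 m/s

Coriolis parameter at 50°S:
f = 2Ω sin φ = 2 × 7.29×10⁻⁵ × sin 50° = 1.12×10⁻⁴ s⁻¹
In the Southern Hemisphere f is negative: f = −1.12×10⁻⁴ s⁻¹.
Component geostrophic relations (x east, y north):
u_g = −(1/(fρ)) ∂P/∂y,  v_g = (1/(fρ)) ∂P/∂x
u_g = −(3.1×10⁻³)/(−1.12×10⁻⁴ × 1.09) = 25.5 m/s;  v_g = (1.7×10⁻³)/(−1.12×10⁻⁴ × 1.09) = −14.0 m/s
|V_g| = √(u_g² + v_g²) = 29.0 m/s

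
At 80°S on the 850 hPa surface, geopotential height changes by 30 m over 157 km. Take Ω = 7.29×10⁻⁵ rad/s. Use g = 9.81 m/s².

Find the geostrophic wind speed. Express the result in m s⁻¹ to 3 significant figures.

Coriolis parameter at 80°S:
f = 2Ω sin φ = 2 × 7.29×10⁻⁵ × sin 80° = 1.44×10⁻⁴ s⁻¹
Height gradient: |∂Z/∂n| = 30 m / 157000 m = 1.91×10⁻⁴
On a pressure surface, geostrophic balance gives V_g = (g/f)|∂Z/∂n|:
V_g = 9.81 × 1.91×10⁻⁴ / 1.44×10⁻⁴ = 13.1 m/s

13.1 m s⁻¹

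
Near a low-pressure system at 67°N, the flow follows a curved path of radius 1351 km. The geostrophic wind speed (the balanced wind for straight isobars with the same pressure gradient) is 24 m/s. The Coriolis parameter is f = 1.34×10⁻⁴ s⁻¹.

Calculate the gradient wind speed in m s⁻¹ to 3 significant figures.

Around a low, centrifugal force acts outward with Coriolis, so pressure-gradient force balances both:
(1/ρ)|∂P/∂n| = fV + V²/R  →  V² + fR·V − fR·V_g = 0
With fR = 1.34×10⁻⁴ × 1351×10³ m = 181 m/s:
V = [−fR + √((fR)² + 4 fR V_g)]/2 = [−181 + √(181² + 4×181×24)]/2 = 21.5 m/s
Subgeostrophic (V < V_g = 24 m/s), as expected around a low.

21.5 m s⁻¹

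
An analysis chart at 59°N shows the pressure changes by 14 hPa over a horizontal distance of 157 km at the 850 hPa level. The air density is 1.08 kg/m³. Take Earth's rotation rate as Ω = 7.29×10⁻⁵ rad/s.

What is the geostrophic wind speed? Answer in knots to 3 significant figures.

128 knots

Coriolis parameter at 59°N:
f = 2Ω sin φ = 2 × 7.29×10⁻⁵ × sin 59° = 1.25×10⁻⁴ s⁻¹
Pressure gradient: |∂P/∂n| = 1400 Pa / 157000 m = 8.92×10⁻³ Pa/m
Geostrophic balance (pressure-gradient force = Coriolis force):
V_g = (1/(fρ)) |∂P/∂n| = 8.92×10⁻³ / (1.25×10⁻⁴ × 1.08) = 66.1 m/s
Converting: 66.1 m/s × 1.944 = 128 knots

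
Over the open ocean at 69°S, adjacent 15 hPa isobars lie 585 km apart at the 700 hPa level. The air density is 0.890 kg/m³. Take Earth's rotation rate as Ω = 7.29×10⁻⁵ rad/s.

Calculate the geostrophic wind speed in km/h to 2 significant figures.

Coriolis parameter at 69°S:
f = 2Ω sin φ = 2 × 7.29×10⁻⁵ × sin 69° = 1.36×10⁻⁴ s⁻¹
Pressure gradient: |∂P/∂n| = 1500 Pa / 585000 m = 2.56×10⁻³ Pa/m
Geostrophic balance (pressure-gradient force = Coriolis force):
V_g = (1/(fρ)) |∂P/∂n| = 2.56×10⁻³ / (1.36×10⁻⁴ × 0.890) = 21.2 m/s
Converting: 21.2 m/s × 3.6 = 76 km/h

76 km/h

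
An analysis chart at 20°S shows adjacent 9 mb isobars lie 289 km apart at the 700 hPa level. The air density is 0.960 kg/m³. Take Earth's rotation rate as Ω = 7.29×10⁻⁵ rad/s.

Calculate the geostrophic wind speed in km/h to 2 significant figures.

Coriolis parameter at 20°S:
f = 2Ω sin φ = 2 × 7.29×10⁻⁵ × sin 20° = 4.99×10⁻⁵ s⁻¹
Pressure gradient: |∂P/∂n| = 900 Pa / 289000 m = 3.11×10⁻³ Pa/m
Geostrophic balance (pressure-gradient force = Coriolis force):
V_g = (1/(fρ)) |∂P/∂n| = 3.11×10⁻³ / (4.99×10⁻⁵ × 0.960) = 65.1 m/s
Converting: 65.1 m/s × 3.6 = 230 km/h

230 km/h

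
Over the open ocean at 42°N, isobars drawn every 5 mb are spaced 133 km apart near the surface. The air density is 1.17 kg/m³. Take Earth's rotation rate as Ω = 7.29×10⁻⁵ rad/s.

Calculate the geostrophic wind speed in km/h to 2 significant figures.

120 km/h

Coriolis parameter at 42°N:
f = 2Ω sin φ = 2 × 7.29×10⁻⁵ × sin 42° = 9.76×10⁻⁵ s⁻¹
Pressure gradient: |∂P/∂n| = 500 Pa / 133000 m = 3.76×10⁻³ Pa/m
Geostrophic balance (pressure-gradient force = Coriolis force):
V_g = (1/(fρ)) |∂P/∂n| = 3.76×10⁻³ / (9.76×10⁻⁵ × 1.17) = 32.9 m/s
Converting: 32.9 m/s × 3.6 = 120 km/h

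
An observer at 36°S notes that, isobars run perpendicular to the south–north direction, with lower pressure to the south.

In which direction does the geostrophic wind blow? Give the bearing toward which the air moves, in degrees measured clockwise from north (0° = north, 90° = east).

090°

The pressure-gradient force points toward the south (bearing 180°).
Geostrophic balance: in the Southern Hemisphere the Coriolis force deflects motion to the left, so the geostrophic wind blows 90° to the left of the pressure-gradient force (low pressure on the right).
Rotating 180° by 90° counterclockwise gives 090° — the wind blows toward the east.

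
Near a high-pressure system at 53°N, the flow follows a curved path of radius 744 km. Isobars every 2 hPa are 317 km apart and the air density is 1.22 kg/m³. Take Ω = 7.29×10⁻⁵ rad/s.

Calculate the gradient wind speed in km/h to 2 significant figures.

Coriolis parameter at 53°N:
f = 2Ω sin φ = 2 × 7.29×10⁻⁵ × sin 53° = 1.16×10⁻⁴ s⁻¹
Pressure gradient: |∂P/∂n| = 200 Pa / 317000 m = 6.31×10⁻⁴ Pa/m
Geostrophic speed: V_g = |∂P/∂n|/(fρ) = 6.31×10⁻⁴/(1.16×10⁻⁴ × 1.22) = 4.44 m/s
Around a high, pressure-gradient force acts outward with centrifugal, so Coriolis balances both:
fV = (1/ρ)|∂P/∂n| + V²/R  →  V² − fR·V + fR·V_g = 0
With fR = 1.16×10⁻⁴ × 744×10³ m = 86.6 m/s:
V = [fR − √((fR)² − 4 fR V_g)]/2 = [86.6 − √(86.6² − 4×86.6×4.44)]/2 = 4.7 m/s
Supergeostrophic (V > V_g = 4.44 m/s), as expected around a high.
Converting: 4.7 m/s × 3.6 = 17 km/h

17 km/h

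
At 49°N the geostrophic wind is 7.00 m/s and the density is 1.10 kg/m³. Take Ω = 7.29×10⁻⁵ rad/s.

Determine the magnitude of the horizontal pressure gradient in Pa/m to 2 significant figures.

Coriolis parameter at 49°N:
f = 2Ω sin φ = 2 × 7.29×10⁻⁵ × sin 49° = 1.10×10⁻⁴ s⁻¹
Geostrophic balance rearranged: |∂P/∂n| = f ρ V_g
|∂P/∂n| = 1.10×10⁻⁴ × 1.10 × 7.00 = 8.47×10⁻⁴ Pa/m

8.5×10⁻⁴ Pa/m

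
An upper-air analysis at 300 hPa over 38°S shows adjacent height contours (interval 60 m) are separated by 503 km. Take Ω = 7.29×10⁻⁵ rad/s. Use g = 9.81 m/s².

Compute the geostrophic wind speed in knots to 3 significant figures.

25.3 knots

Coriolis parameter at 38°S:
f = 2Ω sin φ = 2 × 7.29×10⁻⁵ × sin 38° = 8.98×10⁻⁵ s⁻¹
Height gradient: |∂Z/∂n| = 60 m / 503000 m = 1.19×10⁻⁴
On a pressure surface, geostrophic balance gives V_g = (g/f)|∂Z/∂n|:
V_g = 9.81 × 1.19×10⁻⁴ / 8.98×10⁻⁵ = 13.0 m/s
Converting: 13.0 m/s × 1.944 = 25.3 knots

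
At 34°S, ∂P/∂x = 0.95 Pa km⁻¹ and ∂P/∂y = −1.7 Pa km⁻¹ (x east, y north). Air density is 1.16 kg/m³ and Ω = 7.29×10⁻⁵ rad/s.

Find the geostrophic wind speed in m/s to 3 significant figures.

20.6 m/s

Coriolis parameter at 34°S:
f = 2Ω sin φ = 2 × 7.29×10⁻⁵ × sin 34° = 8.15×10⁻⁵ s⁻¹
In the Southern Hemisphere f is negative: f = −8.15×10⁻⁵ s⁻¹.
Component geostrophic relations (x east, y north):
u_g = −(1/(fρ)) ∂P/∂y,  v_g = (1/(fρ)) ∂P/∂x
u_g = −(−1.7×10⁻³)/(−8.15×10⁻⁵ × 1.16) = −18.0 m/s;  v_g = (0.95×10⁻³)/(−8.15×10⁻⁵ × 1.16) = −10.0 m/s
|V_g| = √(u_g² + v_g²) = 20.6 m/s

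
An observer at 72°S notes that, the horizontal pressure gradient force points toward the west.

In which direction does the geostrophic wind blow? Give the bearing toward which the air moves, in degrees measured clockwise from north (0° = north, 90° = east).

180°

The pressure-gradient force points toward the west (bearing 270°).
Geostrophic balance: in the Southern Hemisphere the Coriolis force deflects motion to the left, so the geostrophic wind blows 90° to the left of the pressure-gradient force (low pressure on the right).
Rotating 270° by 90° counterclockwise gives 180° — the wind blows toward the south.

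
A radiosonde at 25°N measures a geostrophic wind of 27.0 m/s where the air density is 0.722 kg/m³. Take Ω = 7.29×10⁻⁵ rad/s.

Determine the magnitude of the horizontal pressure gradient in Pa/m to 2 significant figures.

Coriolis parameter at 25°N:
f = 2Ω sin φ = 2 × 7.29×10⁻⁵ × sin 25° = 6.16×10⁻⁵ s⁻¹
Geostrophic balance rearranged: |∂P/∂n| = f ρ V_g
|∂P/∂n| = 6.16×10⁻⁵ × 0.722 × 27.0 = 1.20×10⁻³ Pa/m

1.2×10⁻³ Pa/m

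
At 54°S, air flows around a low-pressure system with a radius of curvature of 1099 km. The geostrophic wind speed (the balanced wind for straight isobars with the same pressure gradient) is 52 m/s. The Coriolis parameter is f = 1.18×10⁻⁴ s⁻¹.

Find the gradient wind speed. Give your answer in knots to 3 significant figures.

77.3 knots

Around a low, centrifugal force acts outward with Coriolis, so pressure-gradient force balances both:
(1/ρ)|∂P/∂n| = fV + V²/R  →  V² + fR·V − fR·V_g = 0
With fR = 1.18×10⁻⁴ × 1099×10³ m = 130 m/s:
V = [−fR + √((fR)² + 4 fR V_g)]/2 = [−130 + √(130² + 4×130×52)]/2 = 39.8 m/s
Subgeostrophic (V < V_g = 52 m/s), as expected around a low.
Converting: 39.8 m/s × 1.944 = 77.3 knots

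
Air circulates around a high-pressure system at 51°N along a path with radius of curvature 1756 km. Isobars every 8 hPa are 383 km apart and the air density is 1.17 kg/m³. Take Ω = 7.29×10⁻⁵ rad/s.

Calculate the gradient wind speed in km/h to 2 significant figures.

Coriolis parameter at 51°N:
f = 2Ω sin φ = 2 × 7.29×10⁻⁵ × sin 51° = 1.13×10⁻⁴ s⁻¹
Pressure gradient: |∂P/∂n| = 800 Pa / 383000 m = 2.09×10⁻³ Pa/m
Geostrophic speed: V_g = |∂P/∂n|/(fρ) = 2.09×10⁻³/(1.13×10⁻⁴ × 1.17) = 15.8 m/s
Around a high, pressure-gradient force acts outward with centrifugal, so Coriolis balances both:
fV = (1/ρ)|∂P/∂n| + V²/R  →  V² − fR·V + fR·V_g = 0
With fR = 1.13×10⁻⁴ × 1756×10³ m = 199 m/s:
V = [fR − √((fR)² − 4 fR V_g)]/2 = [199 − √(199² − 4×199×15.8)]/2 = 17.3 m/s
Supergeostrophic (V > V_g = 15.8 m/s), as expected around a high.
Converting: 17.3 m/s × 3.6 = 62 km/h

62 km/h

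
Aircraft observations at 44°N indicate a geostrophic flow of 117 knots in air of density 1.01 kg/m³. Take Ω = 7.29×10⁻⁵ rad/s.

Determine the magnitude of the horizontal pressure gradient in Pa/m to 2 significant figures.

Coriolis parameter at 44°N:
f = 2Ω sin φ = 2 × 7.29×10⁻⁵ × sin 44° = 1.01×10⁻⁴ s⁻¹
Wind speed in SI: 117 knots = 60.2 m/s
Geostrophic balance rearranged: |∂P/∂n| = f ρ V_g
|∂P/∂n| = 1.01×10⁻⁴ × 1.01 × 60.2 = 6.16×10⁻³ Pa/m

6.2×10⁻³ Pa/m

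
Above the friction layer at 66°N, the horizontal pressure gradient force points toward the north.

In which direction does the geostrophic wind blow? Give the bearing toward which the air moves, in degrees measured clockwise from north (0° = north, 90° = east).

090°

The pressure-gradient force points toward the north (bearing 000°).
Geostrophic balance: in the Northern Hemisphere the Coriolis force deflects motion to the right, so the geostrophic wind blows 90° to the right of the pressure-gradient force (low pressure on the left).
Rotating 000° by 90° clockwise gives 090° — the wind blows toward the east.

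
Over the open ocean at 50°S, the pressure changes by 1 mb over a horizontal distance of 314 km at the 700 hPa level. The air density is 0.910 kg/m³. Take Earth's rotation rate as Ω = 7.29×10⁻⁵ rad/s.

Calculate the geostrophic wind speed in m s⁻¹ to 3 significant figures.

3.13 m s⁻¹

Coriolis parameter at 50°S:
f = 2Ω sin φ = 2 × 7.29×10⁻⁵ × sin 50° = 1.12×10⁻⁴ s⁻¹
Pressure gradient: |∂P/∂n| = 100 Pa / 314000 m = 3.18×10⁻⁴ Pa/m
Geostrophic balance (pressure-gradient force = Coriolis force):
V_g = (1/(fρ)) |∂P/∂n| = 3.18×10⁻⁴ / (1.12×10⁻⁴ × 0.910) = 3.13 m/s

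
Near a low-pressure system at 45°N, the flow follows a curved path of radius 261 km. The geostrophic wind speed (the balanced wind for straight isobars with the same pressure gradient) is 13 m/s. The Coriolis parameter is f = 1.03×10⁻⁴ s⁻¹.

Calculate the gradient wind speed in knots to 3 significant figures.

Around a low, centrifugal force acts outward with Coriolis, so pressure-gradient force balances both:
(1/ρ)|∂P/∂n| = fV + V²/R  →  V² + fR·V − fR·V_g = 0
With fR = 1.03×10⁻⁴ × 261×10³ m = 26.9 m/s:
V = [−fR + √((fR)² + 4 fR V_g)]/2 = [−26.9 + √(26.9² + 4×26.9×13)]/2 = 9.58 m/s
Subgeostrophic (V < V_g = 13 m/s), as expected around a low.
Converting: 9.58 m/s × 1.944 = 18.6 knots

18.6 knots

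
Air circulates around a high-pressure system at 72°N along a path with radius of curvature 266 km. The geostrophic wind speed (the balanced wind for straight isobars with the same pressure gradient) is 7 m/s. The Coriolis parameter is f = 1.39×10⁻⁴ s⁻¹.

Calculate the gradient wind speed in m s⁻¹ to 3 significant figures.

Around a high, pressure-gradient force acts outward with centrifugal, so Coriolis balances both:
fV = (1/ρ)|∂P/∂n| + V²/R  →  V² − fR·V + fR·V_g = 0
With fR = 1.39×10⁻⁴ × 266×10³ m = 37.0 m/s:
V = [fR − √((fR)² − 4 fR V_g)]/2 = [37.0 − √(37.0² − 4×37.0×7)]/2 = 9.38 m/s
Supergeostrophic (V > V_g = 7 m/s), as expected around a high.

9.38 m s⁻¹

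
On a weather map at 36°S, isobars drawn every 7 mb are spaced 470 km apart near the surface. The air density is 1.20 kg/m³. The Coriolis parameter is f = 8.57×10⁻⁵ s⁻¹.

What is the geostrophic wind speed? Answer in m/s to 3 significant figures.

Pressure gradient: |∂P/∂n| = 700 Pa / 470000 m = 1.49×10⁻³ Pa/m
Geostrophic balance (pressure-gradient force = Coriolis force):
V_g = (1/(fρ)) |∂P/∂n| = 1.49×10⁻³ / (8.57×10⁻⁵ × 1.20) = 14.5 m/s

14.5 m/s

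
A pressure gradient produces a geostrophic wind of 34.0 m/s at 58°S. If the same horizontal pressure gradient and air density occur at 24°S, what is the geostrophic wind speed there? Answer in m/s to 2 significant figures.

With the same pressure gradient and density, V_g ∝ 1/f ∝ 1/sin φ.
V₂ = V₁ · sin φ₁ / sin φ₂ = 34.0 × sin 58° / sin 24°
V₂ = 34.0 × 0.8480/0.4067 = 71 m/s

71 m/s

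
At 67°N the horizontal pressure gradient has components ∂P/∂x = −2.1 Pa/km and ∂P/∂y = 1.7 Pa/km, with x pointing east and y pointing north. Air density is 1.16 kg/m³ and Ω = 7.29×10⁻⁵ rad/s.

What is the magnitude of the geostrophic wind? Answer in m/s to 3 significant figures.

Coriolis parameter at 67°N:
f = 2Ω sin φ = 2 × 7.29×10⁻⁵ × sin 67° = 1.34×10⁻⁴ s⁻¹
Component geostrophic relations (x east, y north):
u_g = −(1/(fρ)) ∂P/∂y,  v_g = (1/(fρ)) ∂P/∂x
u_g = −(1.7×10⁻³)/(1.34×10⁻⁴ × 1.16) = −10.9 m/s;  v_g = (−2.1×10⁻³)/(1.34×10⁻⁴ × 1.16) = −13.5 m/s
|V_g| = √(u_g² + v_g²) = 17.4 m/s

17.4 m/s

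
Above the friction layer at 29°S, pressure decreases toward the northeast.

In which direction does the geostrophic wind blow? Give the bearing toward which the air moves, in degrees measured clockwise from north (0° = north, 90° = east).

315°

The pressure-gradient force points toward the northeast (bearing 045°).
Geostrophic balance: in the Southern Hemisphere the Coriolis force deflects motion to the left, so the geostrophic wind blows 90° to the left of the pressure-gradient force (low pressure on the right).
Rotating 045° by 90° counterclockwise gives 315° — the wind blows toward the northwest.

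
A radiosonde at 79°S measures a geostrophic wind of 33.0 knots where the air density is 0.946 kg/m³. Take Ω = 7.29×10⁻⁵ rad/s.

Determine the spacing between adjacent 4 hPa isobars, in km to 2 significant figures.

Coriolis parameter at 79°S:
f = 2Ω sin φ = 2 × 7.29×10⁻⁵ × sin 79° = 1.43×10⁻⁴ s⁻¹
Wind speed in SI: 33.0 knots = 17.0 m/s
Geostrophic balance rearranged: |∂P/∂n| = f ρ V_g
|∂P/∂n| = 1.43×10⁻⁴ × 0.946 × 17.0 = 2.30×10⁻³ Pa/m
Isobar spacing: Δn = ΔP/|∂P/∂n| = 400 Pa / 2.30×10⁻³ Pa/m = 174025 m ≈ 170 km

170 km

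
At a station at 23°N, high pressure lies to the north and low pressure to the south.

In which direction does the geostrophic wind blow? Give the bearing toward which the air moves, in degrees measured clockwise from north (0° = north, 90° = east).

270°

The pressure-gradient force points toward the south (bearing 180°).
Geostrophic balance: in the Northern Hemisphere the Coriolis force deflects motion to the right, so the geostrophic wind blows 90° to the right of the pressure-gradient force (low pressure on the left).
Rotating 180° by 90° clockwise gives 270° — the wind blows toward the west.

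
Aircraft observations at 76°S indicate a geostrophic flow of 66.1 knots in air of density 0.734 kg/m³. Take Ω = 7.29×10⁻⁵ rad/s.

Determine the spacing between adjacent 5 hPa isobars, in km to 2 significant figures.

Coriolis parameter at 76°S:
f = 2Ω sin φ = 2 × 7.29×10⁻⁵ × sin 76° = 1.41×10⁻⁴ s⁻¹
Wind speed in SI: 66.1 knots = 34.0 m/s
Geostrophic balance rearranged: |∂P/∂n| = f ρ V_g
|∂P/∂n| = 1.41×10⁻⁴ × 0.734 × 34.0 = 3.53×10⁻³ Pa/m
Isobar spacing: Δn = ΔP/|∂P/∂n| = 500 Pa / 3.53×10⁻³ Pa/m = 141603 m ≈ 140 km

140 km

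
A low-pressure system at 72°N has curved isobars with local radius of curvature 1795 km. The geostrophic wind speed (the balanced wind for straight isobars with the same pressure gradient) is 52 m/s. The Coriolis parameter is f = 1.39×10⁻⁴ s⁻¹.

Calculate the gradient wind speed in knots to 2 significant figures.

86 knots

Around a low, centrifugal force acts outward with Coriolis, so pressure-gradient force balances both:
(1/ρ)|∂P/∂n| = fV + V²/R  →  V² + fR·V − fR·V_g = 0
With fR = 1.39×10⁻⁴ × 1795×10³ m = 250 m/s:
V = [−fR + √((fR)² + 4 fR V_g)]/2 = [−250 + √(250² + 4×250×52)]/2 = 44.2 m/s
Subgeostrophic (V < V_g = 52 m/s), as expected around a low.
Converting: 44.2 m/s × 1.944 = 86 knots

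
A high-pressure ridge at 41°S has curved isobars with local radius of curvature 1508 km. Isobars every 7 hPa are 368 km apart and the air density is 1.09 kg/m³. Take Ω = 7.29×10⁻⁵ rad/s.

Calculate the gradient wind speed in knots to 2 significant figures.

42 knots

Coriolis parameter at 41°S:
f = 2Ω sin φ = 2 × 7.29×10⁻⁵ × sin 41° = 9.57×10⁻⁵ s⁻¹
Pressure gradient: |∂P/∂n| = 700 Pa / 368000 m = 1.90×10⁻³ Pa/m
Geostrophic speed: V_g = |∂P/∂n|/(fρ) = 1.90×10⁻³/(9.57×10⁻⁵ × 1.09) = 18.2 m/s
Around a high, pressure-gradient force acts outward with centrifugal, so Coriolis balances both:
fV = (1/ρ)|∂P/∂n| + V²/R  →  V² − fR·V + fR·V_g = 0
With fR = 9.57×10⁻⁵ × 1508×10³ m = 144 m/s:
V = [fR − √((fR)² − 4 fR V_g)]/2 = [144 − √(144² − 4×144×18.2)]/2 = 21.4 m/s
Supergeostrophic (V > V_g = 18.2 m/s), as expected around a high.
Converting: 21.4 m/s × 1.944 = 42 knots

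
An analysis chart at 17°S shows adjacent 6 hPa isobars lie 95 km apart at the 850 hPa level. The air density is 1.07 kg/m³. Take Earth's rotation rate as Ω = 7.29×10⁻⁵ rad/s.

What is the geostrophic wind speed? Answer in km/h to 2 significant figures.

Coriolis parameter at 17°S:
f = 2Ω sin φ = 2 × 7.29×10⁻⁵ × sin 17° = 4.26×10⁻⁵ s⁻¹
Pressure gradient: |∂P/∂n| = 600 Pa / 95000 m = 6.32×10⁻³ Pa/m
Geostrophic balance (pressure-gradient force = Coriolis force):
V_g = (1/(fρ)) |∂P/∂n| = 6.32×10⁻³ / (4.26×10⁻⁵ × 1.07) = 138 m/s
Converting: 138 m/s × 3.6 = 500 km/h

500 km/h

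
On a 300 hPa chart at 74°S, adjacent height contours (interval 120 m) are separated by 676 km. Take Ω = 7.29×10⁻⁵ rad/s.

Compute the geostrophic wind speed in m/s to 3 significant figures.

12.4 m/s

Coriolis parameter at 74°S:
f = 2Ω sin φ = 2 × 7.29×10⁻⁵ × sin 74° = 1.40×10⁻⁴ s⁻¹
Height gradient: |∂Z/∂n| = 120 m / 676000 m = 1.78×10⁻⁴
On a pressure surface, geostrophic balance gives V_g = (g/f)|∂Z/∂n|:
V_g = 9.81 × 1.78×10⁻⁴ / 1.40×10⁻⁴ = 12.4 m/s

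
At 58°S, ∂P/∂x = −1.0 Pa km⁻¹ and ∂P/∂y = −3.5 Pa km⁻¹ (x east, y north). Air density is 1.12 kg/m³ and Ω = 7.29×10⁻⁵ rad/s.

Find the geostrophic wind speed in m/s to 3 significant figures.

Coriolis parameter at 58°S:
f = 2Ω sin φ = 2 × 7.29×10⁻⁵ × sin 58° = 1.24×10⁻⁴ s⁻¹
In the Southern Hemisphere f is negative: f = −1.24×10⁻⁴ s⁻¹.
Component geostrophic relations (x east, y north):
u_g = −(1/(fρ)) ∂P/∂y,  v_g = (1/(fρ)) ∂P/∂x
u_g = −(−3.5×10⁻³)/(−1.24×10⁻⁴ × 1.12) = −25.3 m/s;  v_g = (−1.0×10⁻³)/(−1.24×10⁻⁴ × 1.12) = 7.22 m/s
|V_g| = √(u_g² + v_g²) = 26.3 m/s

26.3 m/s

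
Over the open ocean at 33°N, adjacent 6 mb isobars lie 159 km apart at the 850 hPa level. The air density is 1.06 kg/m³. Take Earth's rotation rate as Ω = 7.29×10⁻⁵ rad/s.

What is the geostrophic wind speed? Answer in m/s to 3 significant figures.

44.8 m/s

Coriolis parameter at 33°N:
f = 2Ω sin φ = 2 × 7.29×10⁻⁵ × sin 33° = 7.94×10⁻⁵ s⁻¹
Pressure gradient: |∂P/∂n| = 600 Pa / 159000 m = 3.77×10⁻³ Pa/m
Geostrophic balance (pressure-gradient force = Coriolis force):
V_g = (1/(fρ)) |∂P/∂n| = 3.77×10⁻³ / (7.94×10⁻⁵ × 1.06) = 44.8 m/s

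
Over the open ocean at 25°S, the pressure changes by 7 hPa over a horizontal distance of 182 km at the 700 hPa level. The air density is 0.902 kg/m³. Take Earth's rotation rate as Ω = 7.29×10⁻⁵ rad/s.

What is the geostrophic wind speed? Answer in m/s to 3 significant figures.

Coriolis parameter at 25°S:
f = 2Ω sin φ = 2 × 7.29×10⁻⁵ × sin 25° = 6.16×10⁻⁵ s⁻¹
Pressure gradient: |∂P/∂n| = 700 Pa / 182000 m = 3.85×10⁻³ Pa/m
Geostrophic balance (pressure-gradient force = Coriolis force):
V_g = (1/(fρ)) |∂P/∂n| = 3.85×10⁻³ / (6.16×10⁻⁵ × 0.902) = 69.2 m/s

69.2 m/s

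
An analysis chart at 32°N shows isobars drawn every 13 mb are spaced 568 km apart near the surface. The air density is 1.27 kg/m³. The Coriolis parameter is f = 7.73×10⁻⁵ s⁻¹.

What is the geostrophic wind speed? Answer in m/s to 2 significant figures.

23 m/s

Pressure gradient: |∂P/∂n| = 1300 Pa / 568000 m = 2.29×10⁻³ Pa/m
Geostrophic balance (pressure-gradient force = Coriolis force):
V_g = (1/(fρ)) |∂P/∂n| = 2.29×10⁻³ / (7.73×10⁻⁵ × 1.27) = 23.3 m/s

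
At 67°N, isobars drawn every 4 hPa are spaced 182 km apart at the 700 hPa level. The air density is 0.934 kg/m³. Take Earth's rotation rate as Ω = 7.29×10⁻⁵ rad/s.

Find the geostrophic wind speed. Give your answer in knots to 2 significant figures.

34 knots

Coriolis parameter at 67°N:
f = 2Ω sin φ = 2 × 7.29×10⁻⁵ × sin 67° = 1.34×10⁻⁴ s⁻¹
Pressure gradient: |∂P/∂n| = 400 Pa / 182000 m = 2.20×10⁻³ Pa/m
Geostrophic balance (pressure-gradient force = Coriolis force):
V_g = (1/(fρ)) |∂P/∂n| = 2.20×10⁻³ / (1.34×10⁻⁴ × 0.934) = 17.5 m/s
Converting: 17.5 m/s × 1.944 = 34 knots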